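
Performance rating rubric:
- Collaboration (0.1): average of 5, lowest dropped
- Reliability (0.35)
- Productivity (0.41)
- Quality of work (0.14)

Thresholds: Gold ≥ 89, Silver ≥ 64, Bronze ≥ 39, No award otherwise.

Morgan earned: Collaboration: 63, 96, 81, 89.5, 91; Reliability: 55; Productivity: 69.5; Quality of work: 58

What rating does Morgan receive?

Silver

Collaboration: drop 63 → average of remaining 4 = 357.5/4 = 89.375
Weighted total:
  Collaboration 89.375 × 0.1 = 8.9375
  Reliability 55 × 0.35 = 19.25
  Productivity 69.5 × 0.41 = 28.495
  Quality of work 58 × 0.14 = 8.12
Sum = 64.8025
64.8025 is ≥ 64 and < 89 → Silver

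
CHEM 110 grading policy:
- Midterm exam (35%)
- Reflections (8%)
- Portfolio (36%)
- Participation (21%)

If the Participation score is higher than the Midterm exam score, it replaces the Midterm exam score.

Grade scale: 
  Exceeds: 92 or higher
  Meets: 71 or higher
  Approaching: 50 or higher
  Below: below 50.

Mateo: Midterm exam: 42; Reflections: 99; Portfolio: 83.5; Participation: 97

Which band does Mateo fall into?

Participation (97) > Midterm exam (42), so Midterm exam counts as 97.
Weighted total:
  Midterm exam 97 × 0.35 = 33.95
  Reflections 99 × 0.08 = 7.92
  Portfolio 83.5 × 0.36 = 30.06
  Participation 97 × 0.21 = 20.37
Sum = 92.3
92.3 ≥ 92 → Exceeds

Exceeds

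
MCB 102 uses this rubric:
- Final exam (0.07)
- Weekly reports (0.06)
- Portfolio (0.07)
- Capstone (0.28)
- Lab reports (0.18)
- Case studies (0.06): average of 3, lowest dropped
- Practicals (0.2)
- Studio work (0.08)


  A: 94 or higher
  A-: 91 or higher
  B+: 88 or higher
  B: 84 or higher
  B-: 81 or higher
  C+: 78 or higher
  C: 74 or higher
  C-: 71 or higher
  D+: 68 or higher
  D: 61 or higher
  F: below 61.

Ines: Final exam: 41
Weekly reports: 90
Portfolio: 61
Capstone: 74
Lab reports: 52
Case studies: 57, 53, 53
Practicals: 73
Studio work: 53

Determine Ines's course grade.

Case studies: drop 53 → average of remaining 2 = 110/2 = 55
Weighted total:
  Final exam 41 × 0.07 = 2.87
  Weekly reports 90 × 0.06 = 5.4
  Portfolio 61 × 0.07 = 4.27
  Capstone 74 × 0.28 = 20.72
  Lab reports 52 × 0.18 = 9.36
  Case studies 55 × 0.06 = 3.3
  Practicals 73 × 0.2 = 14.6
  Studio work 53 × 0.08 = 4.24
Sum = 64.76
64.76 is ≥ 61 and < 68 → D

D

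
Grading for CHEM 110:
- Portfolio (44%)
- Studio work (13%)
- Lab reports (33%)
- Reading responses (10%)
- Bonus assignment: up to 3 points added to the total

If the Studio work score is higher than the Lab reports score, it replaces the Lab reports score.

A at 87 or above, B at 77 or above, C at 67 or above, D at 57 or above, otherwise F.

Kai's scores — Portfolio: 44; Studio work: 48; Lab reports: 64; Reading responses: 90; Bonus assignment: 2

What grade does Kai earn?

Studio work (48) ≤ Lab reports (64), so Lab reports stays at 64.
Weighted total:
  Portfolio 44 × 0.44 = 19.36
  Studio work 48 × 0.13 = 6.24
  Lab reports 64 × 0.33 = 21.12
  Reading responses 90 × 0.1 = 9
Sum = 55.72
Bonus assignment: 55.72 + 2 = 57.72
57.72 is ≥ 57 and < 67 → D

D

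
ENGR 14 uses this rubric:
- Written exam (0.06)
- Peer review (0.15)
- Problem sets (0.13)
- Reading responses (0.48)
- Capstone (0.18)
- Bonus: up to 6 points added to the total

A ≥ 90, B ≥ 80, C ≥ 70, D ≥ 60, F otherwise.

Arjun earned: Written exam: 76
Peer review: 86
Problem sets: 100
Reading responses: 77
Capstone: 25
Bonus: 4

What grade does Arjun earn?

C

Weighted total:
  Written exam 76 × 0.06 = 4.56
  Peer review 86 × 0.15 = 12.9
  Problem sets 100 × 0.13 = 13
  Reading responses 77 × 0.48 = 36.96
  Capstone 25 × 0.18 = 4.5
Sum = 71.92
Bonus: 71.92 + 4 = 75.92
75.92 is ≥ 70 and < 80 → C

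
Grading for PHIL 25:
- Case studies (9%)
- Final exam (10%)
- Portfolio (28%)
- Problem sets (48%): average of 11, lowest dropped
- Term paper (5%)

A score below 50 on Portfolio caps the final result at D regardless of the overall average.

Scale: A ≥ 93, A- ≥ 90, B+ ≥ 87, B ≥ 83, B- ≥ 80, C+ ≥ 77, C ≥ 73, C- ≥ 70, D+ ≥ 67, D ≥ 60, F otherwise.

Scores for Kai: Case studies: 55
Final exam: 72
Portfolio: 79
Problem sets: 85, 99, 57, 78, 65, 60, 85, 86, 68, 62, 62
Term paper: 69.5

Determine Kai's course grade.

Problem sets: drop 57 → average of remaining 10 = 750/10 = 75
Portfolio score 79 ≥ 50: minimum met.
Weighted total:
  Case studies 55 × 0.09 = 4.95
  Final exam 72 × 0.1 = 7.2
  Portfolio 79 × 0.28 = 22.12
  Problem sets 75 × 0.48 = 36
  Term paper 69.5 × 0.05 = 3.475
Sum = 73.745
73.745 is ≥ 73 and < 77 → C

C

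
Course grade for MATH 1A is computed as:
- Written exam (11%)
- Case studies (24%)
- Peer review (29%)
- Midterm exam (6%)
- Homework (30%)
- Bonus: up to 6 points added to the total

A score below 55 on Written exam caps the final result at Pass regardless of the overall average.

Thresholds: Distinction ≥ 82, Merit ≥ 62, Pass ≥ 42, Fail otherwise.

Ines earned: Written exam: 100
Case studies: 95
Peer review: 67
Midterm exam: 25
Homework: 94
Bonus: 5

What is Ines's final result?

Written exam score 100 ≥ 55: minimum met.
Weighted total:
  Written exam 100 × 0.11 = 11
  Case studies 95 × 0.24 = 22.8
  Peer review 67 × 0.29 = 19.43
  Midterm exam 25 × 0.06 = 1.5
  Homework 94 × 0.3 = 28.2
Sum = 82.93
Bonus: 82.93 + 5 = 87.93
87.93 ≥ 82 → Distinction

Distinction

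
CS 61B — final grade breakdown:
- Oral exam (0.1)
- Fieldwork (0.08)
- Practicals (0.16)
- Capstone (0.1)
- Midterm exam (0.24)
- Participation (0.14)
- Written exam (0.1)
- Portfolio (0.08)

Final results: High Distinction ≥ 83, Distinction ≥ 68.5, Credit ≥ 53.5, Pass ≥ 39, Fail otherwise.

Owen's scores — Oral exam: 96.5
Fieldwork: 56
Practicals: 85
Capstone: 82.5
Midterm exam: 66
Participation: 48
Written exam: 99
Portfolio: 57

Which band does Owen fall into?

Weighted total:
  Oral exam 96.5 × 0.1 = 9.65
  Fieldwork 56 × 0.08 = 4.48
  Practicals 85 × 0.16 = 13.6
  Capstone 82.5 × 0.1 = 8.25
  Midterm exam 66 × 0.24 = 15.84
  Participation 48 × 0.14 = 6.72
  Written exam 99 × 0.1 = 9.9
  Portfolio 57 × 0.08 = 4.56
Sum = 73
73 is ≥ 68.5 and < 83 → Distinction

Distinction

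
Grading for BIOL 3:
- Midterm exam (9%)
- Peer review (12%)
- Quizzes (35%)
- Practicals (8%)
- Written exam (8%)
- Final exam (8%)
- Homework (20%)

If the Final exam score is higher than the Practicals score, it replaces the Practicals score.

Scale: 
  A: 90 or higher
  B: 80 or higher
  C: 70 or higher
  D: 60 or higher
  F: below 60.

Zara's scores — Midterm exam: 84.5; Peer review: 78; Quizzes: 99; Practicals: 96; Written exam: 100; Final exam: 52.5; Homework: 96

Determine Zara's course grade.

Final exam (52.5) ≤ Practicals (96), so Practicals stays at 96.
Weighted total:
  Midterm exam 84.5 × 0.09 = 7.605
  Peer review 78 × 0.12 = 9.36
  Quizzes 99 × 0.35 = 34.65
  Practicals 96 × 0.08 = 7.68
  Written exam 100 × 0.08 = 8
  Final exam 52.5 × 0.08 = 4.2
  Homework 96 × 0.2 = 19.2
Sum = 90.695
90.695 ≥ 90 → A

A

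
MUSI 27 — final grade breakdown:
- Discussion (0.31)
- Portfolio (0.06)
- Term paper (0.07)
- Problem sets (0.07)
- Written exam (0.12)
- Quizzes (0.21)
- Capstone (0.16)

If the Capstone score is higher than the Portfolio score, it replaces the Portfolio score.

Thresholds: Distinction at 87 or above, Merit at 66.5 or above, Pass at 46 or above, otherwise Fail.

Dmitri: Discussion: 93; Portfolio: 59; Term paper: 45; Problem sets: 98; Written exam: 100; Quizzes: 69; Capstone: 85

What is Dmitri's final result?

Merit

Capstone (85) > Portfolio (59), so Portfolio counts as 85.
Weighted total:
  Discussion 93 × 0.31 = 28.83
  Portfolio 85 × 0.06 = 5.1
  Term paper 45 × 0.07 = 3.15
  Problem sets 98 × 0.07 = 6.86
  Written exam 100 × 0.12 = 12
  Quizzes 69 × 0.21 = 14.49
  Capstone 85 × 0.16 = 13.6
Sum = 84.03
84.03 is ≥ 66.5 and < 87 → Merit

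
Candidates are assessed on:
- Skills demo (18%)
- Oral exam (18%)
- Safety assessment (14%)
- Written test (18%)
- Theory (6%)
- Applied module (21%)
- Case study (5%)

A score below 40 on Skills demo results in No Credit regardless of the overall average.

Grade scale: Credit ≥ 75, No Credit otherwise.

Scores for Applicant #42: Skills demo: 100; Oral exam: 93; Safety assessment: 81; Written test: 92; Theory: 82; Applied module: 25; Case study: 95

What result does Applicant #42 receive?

Skills demo score 100 ≥ 40: minimum met.
Weighted total:
  Skills demo 100 × 0.18 = 18
  Oral exam 93 × 0.18 = 16.74
  Safety assessment 81 × 0.14 = 11.34
  Written test 92 × 0.18 = 16.56
  Theory 82 × 0.06 = 4.92
  Applied module 25 × 0.21 = 5.25
  Case study 95 × 0.05 = 4.75
Sum = 77.56
77.56 ≥ 75 → Credit

Credit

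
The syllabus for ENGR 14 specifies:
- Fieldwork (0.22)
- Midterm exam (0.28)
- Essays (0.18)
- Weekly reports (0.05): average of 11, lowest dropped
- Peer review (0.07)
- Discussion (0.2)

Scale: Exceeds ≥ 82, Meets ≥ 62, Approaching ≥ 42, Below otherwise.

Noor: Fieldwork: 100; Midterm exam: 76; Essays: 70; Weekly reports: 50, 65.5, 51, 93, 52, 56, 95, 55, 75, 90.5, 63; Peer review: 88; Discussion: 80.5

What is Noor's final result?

Weekly reports: drop 50 → average of remaining 10 = 696/10 = 69.6
Weighted total:
  Fieldwork 100 × 0.22 = 22
  Midterm exam 76 × 0.28 = 21.28
  Essays 70 × 0.18 = 12.6
  Weekly reports 69.6 × 0.05 = 3.48
  Peer review 88 × 0.07 = 6.16
  Discussion 80.5 × 0.2 = 16.1
Sum = 81.62
81.62 is ≥ 62 and < 82 → Meets

Meets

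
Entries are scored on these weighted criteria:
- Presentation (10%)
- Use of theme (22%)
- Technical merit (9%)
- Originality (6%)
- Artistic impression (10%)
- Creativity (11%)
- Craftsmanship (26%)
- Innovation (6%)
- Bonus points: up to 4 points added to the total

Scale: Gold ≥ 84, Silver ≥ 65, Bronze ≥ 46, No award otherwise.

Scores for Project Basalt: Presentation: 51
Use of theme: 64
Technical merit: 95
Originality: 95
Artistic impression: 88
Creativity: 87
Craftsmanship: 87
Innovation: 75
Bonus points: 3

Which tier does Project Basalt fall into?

Silver

Weighted total:
  Presentation 51 × 0.1 = 5.1
  Use of theme 64 × 0.22 = 14.08
  Technical merit 95 × 0.09 = 8.55
  Originality 95 × 0.06 = 5.7
  Artistic impression 88 × 0.1 = 8.8
  Creativity 87 × 0.11 = 9.57
  Craftsmanship 87 × 0.26 = 22.62
  Innovation 75 × 0.06 = 4.5
Sum = 78.92
Bonus points: 78.92 + 3 = 81.92
81.92 is ≥ 65 and < 84 → Silver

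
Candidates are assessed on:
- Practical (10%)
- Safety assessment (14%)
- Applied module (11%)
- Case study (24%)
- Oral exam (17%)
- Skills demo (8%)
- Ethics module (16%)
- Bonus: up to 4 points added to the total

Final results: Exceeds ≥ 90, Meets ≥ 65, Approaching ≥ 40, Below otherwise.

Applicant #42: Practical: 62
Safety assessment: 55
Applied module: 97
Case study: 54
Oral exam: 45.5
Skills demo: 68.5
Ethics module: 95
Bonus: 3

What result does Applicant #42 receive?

Weighted total:
  Practical 62 × 0.1 = 6.2
  Safety assessment 55 × 0.14 = 7.7
  Applied module 97 × 0.11 = 10.67
  Case study 54 × 0.24 = 12.96
  Oral exam 45.5 × 0.17 = 7.735
  Skills demo 68.5 × 0.08 = 5.48
  Ethics module 95 × 0.16 = 15.2
Sum = 65.945
Bonus: 65.945 + 3 = 68.945
68.945 is ≥ 65 and < 90 → Meets

Meets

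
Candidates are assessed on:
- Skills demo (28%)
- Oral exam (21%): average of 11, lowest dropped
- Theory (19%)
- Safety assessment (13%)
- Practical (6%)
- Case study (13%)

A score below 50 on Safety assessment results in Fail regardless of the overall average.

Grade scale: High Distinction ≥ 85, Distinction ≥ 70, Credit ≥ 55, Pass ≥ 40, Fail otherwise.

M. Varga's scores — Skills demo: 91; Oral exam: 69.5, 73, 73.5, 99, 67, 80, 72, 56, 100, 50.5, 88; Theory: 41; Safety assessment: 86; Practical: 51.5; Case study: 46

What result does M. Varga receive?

Credit

Oral exam: drop 50.5 → average of remaining 10 = 778/10 = 77.8
Safety assessment score 86 ≥ 50: minimum met.
Weighted total:
  Skills demo 91 × 0.28 = 25.48
  Oral exam 77.8 × 0.21 = 16.338
  Theory 41 × 0.19 = 7.79
  Safety assessment 86 × 0.13 = 11.18
  Practical 51.5 × 0.06 = 3.09
  Case study 46 × 0.13 = 5.98
Sum = 69.858
69.858 is ≥ 55 and < 70 → Credit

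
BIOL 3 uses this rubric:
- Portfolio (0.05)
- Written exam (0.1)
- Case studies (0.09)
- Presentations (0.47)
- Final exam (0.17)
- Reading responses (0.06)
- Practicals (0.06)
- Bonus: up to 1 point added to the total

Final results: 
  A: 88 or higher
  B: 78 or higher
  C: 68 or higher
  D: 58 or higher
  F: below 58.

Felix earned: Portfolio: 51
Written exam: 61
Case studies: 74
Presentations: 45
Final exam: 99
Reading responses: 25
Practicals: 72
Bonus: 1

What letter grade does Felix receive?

D

Weighted total:
  Portfolio 51 × 0.05 = 2.55
  Written exam 61 × 0.1 = 6.1
  Case studies 74 × 0.09 = 6.66
  Presentations 45 × 0.47 = 21.15
  Final exam 99 × 0.17 = 16.83
  Reading responses 25 × 0.06 = 1.5
  Practicals 72 × 0.06 = 4.32
Sum = 59.11
Bonus: 59.11 + 1 = 60.11
60.11 is ≥ 58 and < 68 → D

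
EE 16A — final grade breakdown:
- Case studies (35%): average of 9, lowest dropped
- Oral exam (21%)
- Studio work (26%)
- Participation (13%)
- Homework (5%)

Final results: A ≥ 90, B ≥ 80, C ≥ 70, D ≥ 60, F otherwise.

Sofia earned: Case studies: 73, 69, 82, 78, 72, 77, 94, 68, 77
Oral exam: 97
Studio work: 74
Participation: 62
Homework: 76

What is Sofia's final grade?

Case studies: drop 68 → average of remaining 8 = 622/8 = 77.75
Weighted total:
  Case studies 77.75 × 0.35 = 27.2125
  Oral exam 97 × 0.21 = 20.37
  Studio work 74 × 0.26 = 19.24
  Participation 62 × 0.13 = 8.06
  Homework 76 × 0.05 = 3.8
Sum = 78.6825
78.6825 is ≥ 70 and < 80 → C

C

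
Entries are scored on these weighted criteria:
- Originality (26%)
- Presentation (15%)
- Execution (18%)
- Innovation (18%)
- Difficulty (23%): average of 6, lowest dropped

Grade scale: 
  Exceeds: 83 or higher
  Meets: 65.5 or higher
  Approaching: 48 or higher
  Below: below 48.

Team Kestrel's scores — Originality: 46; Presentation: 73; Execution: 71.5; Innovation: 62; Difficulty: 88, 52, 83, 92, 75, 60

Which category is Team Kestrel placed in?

Difficulty: drop 52 → average of remaining 5 = 398/5 = 79.6
Weighted total:
  Originality 46 × 0.26 = 11.96
  Presentation 73 × 0.15 = 10.95
  Execution 71.5 × 0.18 = 12.87
  Innovation 62 × 0.18 = 11.16
  Difficulty 79.6 × 0.23 = 18.308
Sum = 65.248
65.248 is ≥ 48 and < 65.5 → Approaching

Approaching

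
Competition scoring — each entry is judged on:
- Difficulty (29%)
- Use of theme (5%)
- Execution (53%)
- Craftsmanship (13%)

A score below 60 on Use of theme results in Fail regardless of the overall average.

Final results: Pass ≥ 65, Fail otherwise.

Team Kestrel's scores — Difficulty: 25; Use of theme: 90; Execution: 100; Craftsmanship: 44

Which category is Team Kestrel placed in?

Use of theme score 90 ≥ 60: minimum met.
Weighted total:
  Difficulty 25 × 0.29 = 7.25
  Use of theme 90 × 0.05 = 4.5
  Execution 100 × 0.53 = 53
  Craftsmanship 44 × 0.13 = 5.72
Sum = 70.47
70.47 ≥ 65 → Pass

Pass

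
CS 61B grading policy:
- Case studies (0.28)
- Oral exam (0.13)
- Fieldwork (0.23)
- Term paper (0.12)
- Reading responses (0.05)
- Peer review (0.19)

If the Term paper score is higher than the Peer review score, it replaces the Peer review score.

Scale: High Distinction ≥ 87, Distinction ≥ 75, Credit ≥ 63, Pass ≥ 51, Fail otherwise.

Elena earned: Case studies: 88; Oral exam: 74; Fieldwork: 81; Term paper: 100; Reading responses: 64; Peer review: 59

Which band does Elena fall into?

Term paper (100) > Peer review (59), so Peer review counts as 100.
Weighted total:
  Case studies 88 × 0.28 = 24.64
  Oral exam 74 × 0.13 = 9.62
  Fieldwork 81 × 0.23 = 18.63
  Term paper 100 × 0.12 = 12
  Reading responses 64 × 0.05 = 3.2
  Peer review 100 × 0.19 = 19
Sum = 87.09
87.09 ≥ 87 → High Distinction

High Distinction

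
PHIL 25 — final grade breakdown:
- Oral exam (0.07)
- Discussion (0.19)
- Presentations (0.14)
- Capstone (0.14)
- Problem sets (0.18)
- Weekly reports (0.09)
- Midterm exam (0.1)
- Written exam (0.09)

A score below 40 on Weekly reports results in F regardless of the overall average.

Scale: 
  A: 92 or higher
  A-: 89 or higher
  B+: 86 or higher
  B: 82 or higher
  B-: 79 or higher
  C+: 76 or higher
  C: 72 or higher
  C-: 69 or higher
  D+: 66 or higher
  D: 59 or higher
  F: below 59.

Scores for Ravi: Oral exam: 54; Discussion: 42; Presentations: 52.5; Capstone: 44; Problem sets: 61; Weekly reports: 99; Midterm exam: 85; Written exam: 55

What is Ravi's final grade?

Weekly reports score 99 ≥ 40: minimum met.
Weighted total:
  Oral exam 54 × 0.07 = 3.78
  Discussion 42 × 0.19 = 7.98
  Presentations 52.5 × 0.14 = 7.35
  Capstone 44 × 0.14 = 6.16
  Problem sets 61 × 0.18 = 10.98
  Weekly reports 99 × 0.09 = 8.91
  Midterm exam 85 × 0.1 = 8.5
  Written exam 55 × 0.09 = 4.95
Sum = 58.61
58.61 < 59 → F

F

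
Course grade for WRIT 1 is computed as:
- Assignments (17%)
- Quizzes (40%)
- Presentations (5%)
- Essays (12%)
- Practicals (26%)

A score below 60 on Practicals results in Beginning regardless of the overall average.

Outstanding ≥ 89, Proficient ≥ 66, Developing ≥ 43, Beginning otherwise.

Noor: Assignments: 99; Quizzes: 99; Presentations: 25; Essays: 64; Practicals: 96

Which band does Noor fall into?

Practicals score 96 ≥ 60: minimum met.
Weighted total:
  Assignments 99 × 0.17 = 16.83
  Quizzes 99 × 0.4 = 39.6
  Presentations 25 × 0.05 = 1.25
  Essays 64 × 0.12 = 7.68
  Practicals 96 × 0.26 = 24.96
Sum = 90.32
90.32 ≥ 89 → Outstanding

Outstanding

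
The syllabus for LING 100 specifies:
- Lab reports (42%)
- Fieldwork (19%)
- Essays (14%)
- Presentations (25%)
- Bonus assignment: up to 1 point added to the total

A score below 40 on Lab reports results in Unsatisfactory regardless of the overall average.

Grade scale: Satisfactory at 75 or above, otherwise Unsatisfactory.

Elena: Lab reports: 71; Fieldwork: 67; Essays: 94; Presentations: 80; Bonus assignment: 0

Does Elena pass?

Satisfactory

Lab reports score 71 ≥ 40: minimum met.
Weighted total:
  Lab reports 71 × 0.42 = 29.82
  Fieldwork 67 × 0.19 = 12.73
  Essays 94 × 0.14 = 13.16
  Presentations 80 × 0.25 = 20
Sum = 75.71
Bonus assignment: 75.71 + 0 = 75.71
75.71 ≥ 75 → Satisfactory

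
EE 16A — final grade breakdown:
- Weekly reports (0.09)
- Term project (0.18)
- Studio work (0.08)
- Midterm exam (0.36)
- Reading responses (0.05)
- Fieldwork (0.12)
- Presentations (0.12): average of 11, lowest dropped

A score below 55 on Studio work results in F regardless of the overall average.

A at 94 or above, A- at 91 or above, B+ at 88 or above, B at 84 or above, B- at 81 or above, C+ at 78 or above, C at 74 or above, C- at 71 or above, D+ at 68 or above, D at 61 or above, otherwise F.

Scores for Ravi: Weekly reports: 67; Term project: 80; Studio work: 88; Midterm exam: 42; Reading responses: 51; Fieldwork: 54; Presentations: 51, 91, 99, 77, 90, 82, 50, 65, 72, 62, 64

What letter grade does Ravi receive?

F

Presentations: drop 50 → average of remaining 10 = 753/10 = 75.3
Studio work score 88 ≥ 55: minimum met.
Weighted total:
  Weekly reports 67 × 0.09 = 6.03
  Term project 80 × 0.18 = 14.4
  Studio work 88 × 0.08 = 7.04
  Midterm exam 42 × 0.36 = 15.12
  Reading responses 51 × 0.05 = 2.55
  Fieldwork 54 × 0.12 = 6.48
  Presentations 75.3 × 0.12 = 9.036
Sum = 60.656
60.656 < 61 → F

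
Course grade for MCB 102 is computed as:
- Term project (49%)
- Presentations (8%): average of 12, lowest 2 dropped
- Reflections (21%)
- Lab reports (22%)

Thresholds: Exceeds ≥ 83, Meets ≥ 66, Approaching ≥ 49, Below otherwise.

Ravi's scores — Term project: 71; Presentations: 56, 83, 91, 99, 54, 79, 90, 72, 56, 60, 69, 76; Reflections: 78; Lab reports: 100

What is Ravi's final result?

Presentations: drop 54, 56 → average of remaining 10 = 775/10 = 77.5
Weighted total:
  Term project 71 × 0.49 = 34.79
  Presentations 77.5 × 0.08 = 6.2
  Reflections 78 × 0.21 = 16.38
  Lab reports 100 × 0.22 = 22
Sum = 79.37
79.37 is ≥ 66 and < 83 → Meets

Meets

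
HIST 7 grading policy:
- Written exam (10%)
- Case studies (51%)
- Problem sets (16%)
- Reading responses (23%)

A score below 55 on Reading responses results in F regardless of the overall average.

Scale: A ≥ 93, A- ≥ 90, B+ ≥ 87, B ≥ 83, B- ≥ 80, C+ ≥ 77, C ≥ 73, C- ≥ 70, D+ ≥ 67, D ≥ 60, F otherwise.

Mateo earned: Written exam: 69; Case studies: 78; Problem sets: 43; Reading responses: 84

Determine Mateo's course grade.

C-

Reading responses score 84 ≥ 55: minimum met.
Weighted total:
  Written exam 69 × 0.1 = 6.9
  Case studies 78 × 0.51 = 39.78
  Problem sets 43 × 0.16 = 6.88
  Reading responses 84 × 0.23 = 19.32
Sum = 72.88
72.88 is ≥ 70 and < 73 → C-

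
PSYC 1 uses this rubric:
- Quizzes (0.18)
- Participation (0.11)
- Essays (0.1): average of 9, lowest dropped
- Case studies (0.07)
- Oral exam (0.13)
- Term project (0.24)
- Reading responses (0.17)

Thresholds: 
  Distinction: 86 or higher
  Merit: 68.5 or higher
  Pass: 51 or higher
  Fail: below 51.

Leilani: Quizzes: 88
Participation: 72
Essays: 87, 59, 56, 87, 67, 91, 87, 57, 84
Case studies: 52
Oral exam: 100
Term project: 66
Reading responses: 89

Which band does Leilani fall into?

Merit

Essays: drop 56 → average of remaining 8 = 619/8 = 77.375
Weighted total:
  Quizzes 88 × 0.18 = 15.84
  Participation 72 × 0.11 = 7.92
  Essays 77.375 × 0.1 = 7.7375
  Case studies 52 × 0.07 = 3.64
  Oral exam 100 × 0.13 = 13
  Term project 66 × 0.24 = 15.84
  Reading responses 89 × 0.17 = 15.13
Sum = 79.1075
79.1075 is ≥ 68.5 and < 86 → Merit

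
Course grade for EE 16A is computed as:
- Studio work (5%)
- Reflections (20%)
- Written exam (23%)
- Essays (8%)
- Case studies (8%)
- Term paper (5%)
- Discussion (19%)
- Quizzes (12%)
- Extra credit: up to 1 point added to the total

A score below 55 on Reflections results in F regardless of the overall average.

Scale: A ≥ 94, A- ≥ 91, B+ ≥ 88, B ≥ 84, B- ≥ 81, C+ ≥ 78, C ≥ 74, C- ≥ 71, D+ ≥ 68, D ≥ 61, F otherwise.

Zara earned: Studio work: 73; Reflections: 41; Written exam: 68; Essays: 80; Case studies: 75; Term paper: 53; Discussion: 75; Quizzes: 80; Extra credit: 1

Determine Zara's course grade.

Reflections score 41 < 55: minimum not met.
Weighted total:
  Studio work 73 × 0.05 = 3.65
  Reflections 41 × 0.2 = 8.2
  Written exam 68 × 0.23 = 15.64
  Essays 80 × 0.08 = 6.4
  Case studies 75 × 0.08 = 6
  Term paper 53 × 0.05 = 2.65
  Discussion 75 × 0.19 = 14.25
  Quizzes 80 × 0.12 = 9.6
Sum = 66.39
Extra credit: 66.39 + 1 = 67.39
Because the Reflections minimum was not met, the result is F.

F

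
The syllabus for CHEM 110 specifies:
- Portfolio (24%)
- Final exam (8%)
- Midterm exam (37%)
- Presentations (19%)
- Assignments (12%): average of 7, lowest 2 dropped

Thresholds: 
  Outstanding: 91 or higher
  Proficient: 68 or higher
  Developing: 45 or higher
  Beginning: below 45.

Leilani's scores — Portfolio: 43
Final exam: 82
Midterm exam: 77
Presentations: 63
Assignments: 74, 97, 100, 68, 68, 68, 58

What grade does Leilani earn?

Developing

Assignments: drop 58, 68 → average of remaining 5 = 407/5 = 81.4
Weighted total:
  Portfolio 43 × 0.24 = 10.32
  Final exam 82 × 0.08 = 6.56
  Midterm exam 77 × 0.37 = 28.49
  Presentations 63 × 0.19 = 11.97
  Assignments 81.4 × 0.12 = 9.768
Sum = 67.108
67.108 is ≥ 45 and < 68 → Developing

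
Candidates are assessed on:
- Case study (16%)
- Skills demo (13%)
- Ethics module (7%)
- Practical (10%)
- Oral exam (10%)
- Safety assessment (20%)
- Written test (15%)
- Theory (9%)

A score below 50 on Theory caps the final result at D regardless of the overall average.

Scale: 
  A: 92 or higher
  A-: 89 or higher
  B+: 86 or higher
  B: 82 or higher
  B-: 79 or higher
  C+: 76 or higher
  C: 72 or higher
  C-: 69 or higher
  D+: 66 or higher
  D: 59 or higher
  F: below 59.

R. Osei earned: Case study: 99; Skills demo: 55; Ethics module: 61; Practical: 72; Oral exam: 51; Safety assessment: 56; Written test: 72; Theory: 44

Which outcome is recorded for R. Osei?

D

Theory score 44 < 50: minimum not met.
Weighted total:
  Case study 99 × 0.16 = 15.84
  Skills demo 55 × 0.13 = 7.15
  Ethics module 61 × 0.07 = 4.27
  Practical 72 × 0.1 = 7.2
  Oral exam 51 × 0.1 = 5.1
  Safety assessment 56 × 0.2 = 11.2
  Written test 72 × 0.15 = 10.8
  Theory 44 × 0.09 = 3.96
Sum = 65.52
65.52 would be D; cap at D applies → D.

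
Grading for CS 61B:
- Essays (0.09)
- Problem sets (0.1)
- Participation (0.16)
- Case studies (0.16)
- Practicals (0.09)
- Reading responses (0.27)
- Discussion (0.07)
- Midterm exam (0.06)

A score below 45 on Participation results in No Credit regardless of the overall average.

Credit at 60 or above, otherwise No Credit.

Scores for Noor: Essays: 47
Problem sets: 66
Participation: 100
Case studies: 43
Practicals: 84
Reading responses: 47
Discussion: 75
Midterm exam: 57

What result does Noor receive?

Credit

Participation score 100 ≥ 45: minimum met.
Weighted total:
  Essays 47 × 0.09 = 4.23
  Problem sets 66 × 0.1 = 6.6
  Participation 100 × 0.16 = 16
  Case studies 43 × 0.16 = 6.88
  Practicals 84 × 0.09 = 7.56
  Reading responses 47 × 0.27 = 12.69
  Discussion 75 × 0.07 = 5.25
  Midterm exam 57 × 0.06 = 3.42
Sum = 62.63
62.63 ≥ 60 → Credit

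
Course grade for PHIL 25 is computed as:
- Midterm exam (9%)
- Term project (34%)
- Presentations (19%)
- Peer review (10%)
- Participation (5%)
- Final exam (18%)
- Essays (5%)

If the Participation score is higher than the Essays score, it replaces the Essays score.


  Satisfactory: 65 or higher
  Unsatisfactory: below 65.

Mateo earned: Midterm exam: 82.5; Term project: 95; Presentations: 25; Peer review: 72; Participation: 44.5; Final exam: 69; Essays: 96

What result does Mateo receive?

Satisfactory

Participation (44.5) ≤ Essays (96), so Essays stays at 96.
Weighted total:
  Midterm exam 82.5 × 0.09 = 7.425
  Term project 95 × 0.34 = 32.3
  Presentations 25 × 0.19 = 4.75
  Peer review 72 × 0.1 = 7.2
  Participation 44.5 × 0.05 = 2.225
  Final exam 69 × 0.18 = 12.42
  Essays 96 × 0.05 = 4.8
Sum = 71.12
71.12 ≥ 65 → Satisfactory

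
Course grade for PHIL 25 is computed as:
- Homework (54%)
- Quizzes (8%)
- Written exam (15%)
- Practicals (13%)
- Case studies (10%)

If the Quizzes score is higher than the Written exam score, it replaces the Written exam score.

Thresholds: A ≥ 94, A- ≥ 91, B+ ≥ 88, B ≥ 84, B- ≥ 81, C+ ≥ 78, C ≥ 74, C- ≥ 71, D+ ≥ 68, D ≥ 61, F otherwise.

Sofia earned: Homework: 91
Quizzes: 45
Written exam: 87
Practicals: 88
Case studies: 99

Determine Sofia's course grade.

B

Quizzes (45) ≤ Written exam (87), so Written exam stays at 87.
Weighted total:
  Homework 91 × 0.54 = 49.14
  Quizzes 45 × 0.08 = 3.6
  Written exam 87 × 0.15 = 13.05
  Practicals 88 × 0.13 = 11.44
  Case studies 99 × 0.1 = 9.9
Sum = 87.13
87.13 is ≥ 84 and < 88 → B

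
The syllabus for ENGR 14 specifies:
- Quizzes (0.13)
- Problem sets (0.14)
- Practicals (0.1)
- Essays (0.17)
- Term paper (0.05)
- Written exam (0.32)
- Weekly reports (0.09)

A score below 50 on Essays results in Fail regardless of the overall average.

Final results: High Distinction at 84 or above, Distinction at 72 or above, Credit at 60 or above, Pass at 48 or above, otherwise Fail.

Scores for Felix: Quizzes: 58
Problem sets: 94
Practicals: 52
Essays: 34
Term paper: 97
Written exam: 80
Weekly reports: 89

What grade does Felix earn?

Essays score 34 < 50: minimum not met.
Weighted total:
  Quizzes 58 × 0.13 = 7.54
  Problem sets 94 × 0.14 = 13.16
  Practicals 52 × 0.1 = 5.2
  Essays 34 × 0.17 = 5.78
  Term paper 97 × 0.05 = 4.85
  Written exam 80 × 0.32 = 25.6
  Weekly reports 89 × 0.09 = 8.01
Sum = 70.14
Because the Essays minimum was not met, the result is Fail.

Fail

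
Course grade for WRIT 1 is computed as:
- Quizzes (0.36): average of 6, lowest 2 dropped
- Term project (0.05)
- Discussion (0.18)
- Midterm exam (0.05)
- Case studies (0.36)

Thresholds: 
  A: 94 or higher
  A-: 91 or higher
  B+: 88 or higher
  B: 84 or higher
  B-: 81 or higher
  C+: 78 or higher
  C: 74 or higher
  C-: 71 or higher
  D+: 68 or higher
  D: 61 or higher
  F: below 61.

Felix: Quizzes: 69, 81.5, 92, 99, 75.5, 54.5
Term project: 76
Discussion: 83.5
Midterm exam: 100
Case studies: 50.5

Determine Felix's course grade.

C-

Quizzes: drop 54.5, 69 → average of remaining 4 = 348/4 = 87
Weighted total:
  Quizzes 87 × 0.36 = 31.32
  Term project 76 × 0.05 = 3.8
  Discussion 83.5 × 0.18 = 15.03
  Midterm exam 100 × 0.05 = 5
  Case studies 50.5 × 0.36 = 18.18
Sum = 73.33
73.33 is ≥ 71 and < 74 → C-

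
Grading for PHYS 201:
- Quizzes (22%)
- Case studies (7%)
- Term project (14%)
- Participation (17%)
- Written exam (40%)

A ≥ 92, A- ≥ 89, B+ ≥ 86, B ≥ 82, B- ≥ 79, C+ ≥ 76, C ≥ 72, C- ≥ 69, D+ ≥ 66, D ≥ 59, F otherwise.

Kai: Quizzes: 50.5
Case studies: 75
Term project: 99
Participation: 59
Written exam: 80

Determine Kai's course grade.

Weighted total:
  Quizzes 50.5 × 0.22 = 11.11
  Case studies 75 × 0.07 = 5.25
  Term project 99 × 0.14 = 13.86
  Participation 59 × 0.17 = 10.03
  Written exam 80 × 0.4 = 32
Sum = 72.25
72.25 is ≥ 72 and < 76 → C

C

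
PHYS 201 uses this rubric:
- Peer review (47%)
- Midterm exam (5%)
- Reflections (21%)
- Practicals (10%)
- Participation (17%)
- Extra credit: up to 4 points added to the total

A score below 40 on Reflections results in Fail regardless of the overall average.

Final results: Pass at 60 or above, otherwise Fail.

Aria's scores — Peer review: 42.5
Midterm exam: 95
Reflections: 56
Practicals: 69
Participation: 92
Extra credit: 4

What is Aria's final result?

Pass

Reflections score 56 ≥ 40: minimum met.
Weighted total:
  Peer review 42.5 × 0.47 = 19.975
  Midterm exam 95 × 0.05 = 4.75
  Reflections 56 × 0.21 = 11.76
  Practicals 69 × 0.1 = 6.9
  Participation 92 × 0.17 = 15.64
Sum = 59.025
Extra credit: 59.025 + 4 = 63.025
63.025 ≥ 60 → Pass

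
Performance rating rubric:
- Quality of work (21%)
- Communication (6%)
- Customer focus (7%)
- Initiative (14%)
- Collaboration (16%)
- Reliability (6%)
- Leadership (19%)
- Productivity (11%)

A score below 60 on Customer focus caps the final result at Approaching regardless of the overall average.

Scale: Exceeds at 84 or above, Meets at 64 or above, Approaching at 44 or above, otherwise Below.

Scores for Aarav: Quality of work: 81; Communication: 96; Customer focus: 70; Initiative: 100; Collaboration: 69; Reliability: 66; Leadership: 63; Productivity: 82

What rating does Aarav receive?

Customer focus score 70 ≥ 60: minimum met.
Weighted total:
  Quality of work 81 × 0.21 = 17.01
  Communication 96 × 0.06 = 5.76
  Customer focus 70 × 0.07 = 4.9
  Initiative 100 × 0.14 = 14
  Collaboration 69 × 0.16 = 11.04
  Reliability 66 × 0.06 = 3.96
  Leadership 63 × 0.19 = 11.97
  Productivity 82 × 0.11 = 9.02
Sum = 77.66
77.66 is ≥ 64 and < 84 → Meets

Meets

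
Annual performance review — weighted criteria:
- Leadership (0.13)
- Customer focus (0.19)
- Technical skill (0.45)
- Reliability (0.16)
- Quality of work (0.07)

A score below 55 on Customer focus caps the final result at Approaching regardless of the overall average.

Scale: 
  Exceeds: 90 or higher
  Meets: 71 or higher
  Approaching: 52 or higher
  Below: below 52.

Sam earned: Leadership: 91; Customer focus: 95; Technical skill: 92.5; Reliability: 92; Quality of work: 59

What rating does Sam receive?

Customer focus score 95 ≥ 55: minimum met.
Weighted total:
  Leadership 91 × 0.13 = 11.83
  Customer focus 95 × 0.19 = 18.05
  Technical skill 92.5 × 0.45 = 41.625
  Reliability 92 × 0.16 = 14.72
  Quality of work 59 × 0.07 = 4.13
Sum = 90.355
90.355 ≥ 90 → Exceeds

Exceeds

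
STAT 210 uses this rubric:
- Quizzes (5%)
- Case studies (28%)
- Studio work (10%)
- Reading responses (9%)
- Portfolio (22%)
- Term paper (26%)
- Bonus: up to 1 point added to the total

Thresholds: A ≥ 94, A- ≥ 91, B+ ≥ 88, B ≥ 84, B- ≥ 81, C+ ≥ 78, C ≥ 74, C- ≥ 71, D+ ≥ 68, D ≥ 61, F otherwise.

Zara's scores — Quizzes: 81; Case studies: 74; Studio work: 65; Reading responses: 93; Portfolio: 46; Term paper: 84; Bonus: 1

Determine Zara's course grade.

C-

Weighted total:
  Quizzes 81 × 0.05 = 4.05
  Case studies 74 × 0.28 = 20.72
  Studio work 65 × 0.1 = 6.5
  Reading responses 93 × 0.09 = 8.37
  Portfolio 46 × 0.22 = 10.12
  Term paper 84 × 0.26 = 21.84
Sum = 71.6
Bonus: 71.6 + 1 = 72.6
72.6 is ≥ 71 and < 74 → C-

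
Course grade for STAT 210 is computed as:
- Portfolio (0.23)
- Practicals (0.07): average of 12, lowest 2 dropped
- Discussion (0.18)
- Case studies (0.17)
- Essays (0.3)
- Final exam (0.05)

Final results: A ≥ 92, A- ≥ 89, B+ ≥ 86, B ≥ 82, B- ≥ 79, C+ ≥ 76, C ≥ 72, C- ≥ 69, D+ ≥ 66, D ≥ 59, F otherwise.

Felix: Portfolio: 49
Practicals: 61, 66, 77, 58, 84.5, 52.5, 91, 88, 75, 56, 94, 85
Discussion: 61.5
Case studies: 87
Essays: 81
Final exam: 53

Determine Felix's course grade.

C-

Practicals: drop 52.5, 56 → average of remaining 10 = 779.5/10 = 77.95
Weighted total:
  Portfolio 49 × 0.23 = 11.27
  Practicals 77.95 × 0.07 = 5.4565
  Discussion 61.5 × 0.18 = 11.07
  Case studies 87 × 0.17 = 14.79
  Essays 81 × 0.3 = 24.3
  Final exam 53 × 0.05 = 2.65
Sum = 69.5365
69.5365 is ≥ 69 and < 72 → C-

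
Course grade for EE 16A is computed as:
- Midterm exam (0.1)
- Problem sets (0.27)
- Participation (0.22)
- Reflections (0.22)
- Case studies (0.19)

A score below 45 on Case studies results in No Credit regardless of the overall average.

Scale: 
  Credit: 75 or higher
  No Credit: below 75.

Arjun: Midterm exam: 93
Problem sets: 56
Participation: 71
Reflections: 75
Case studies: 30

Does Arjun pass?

Case studies score 30 < 45: minimum not met.
Weighted total:
  Midterm exam 93 × 0.1 = 9.3
  Problem sets 56 × 0.27 = 15.12
  Participation 71 × 0.22 = 15.62
  Reflections 75 × 0.22 = 16.5
  Case studies 30 × 0.19 = 5.7
Sum = 62.24
Because the Case studies minimum was not met, the result is No Credit.

No Credit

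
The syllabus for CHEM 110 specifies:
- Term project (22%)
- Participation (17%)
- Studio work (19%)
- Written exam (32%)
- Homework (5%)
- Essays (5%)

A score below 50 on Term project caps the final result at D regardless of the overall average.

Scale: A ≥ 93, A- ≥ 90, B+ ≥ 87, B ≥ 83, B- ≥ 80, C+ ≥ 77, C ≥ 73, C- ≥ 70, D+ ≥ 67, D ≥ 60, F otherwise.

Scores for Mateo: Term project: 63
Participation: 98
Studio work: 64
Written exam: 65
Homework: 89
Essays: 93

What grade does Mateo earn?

Term project score 63 ≥ 50: minimum met.
Weighted total:
  Term project 63 × 0.22 = 13.86
  Participation 98 × 0.17 = 16.66
  Studio work 64 × 0.19 = 12.16
  Written exam 65 × 0.32 = 20.8
  Homework 89 × 0.05 = 4.45
  Essays 93 × 0.05 = 4.65
Sum = 72.58
72.58 is ≥ 70 and < 73 → C-

C-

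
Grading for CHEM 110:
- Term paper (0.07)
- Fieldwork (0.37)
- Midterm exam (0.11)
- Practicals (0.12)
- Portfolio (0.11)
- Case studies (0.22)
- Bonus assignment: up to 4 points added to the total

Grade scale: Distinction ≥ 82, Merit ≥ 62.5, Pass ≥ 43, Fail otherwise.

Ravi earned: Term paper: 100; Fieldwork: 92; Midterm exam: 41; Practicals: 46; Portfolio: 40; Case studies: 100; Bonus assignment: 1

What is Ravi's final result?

Weighted total:
  Term paper 100 × 0.07 = 7
  Fieldwork 92 × 0.37 = 34.04
  Midterm exam 41 × 0.11 = 4.51
  Practicals 46 × 0.12 = 5.52
  Portfolio 40 × 0.11 = 4.4
  Case studies 100 × 0.22 = 22
Sum = 77.47
Bonus assignment: 77.47 + 1 = 78.47
78.47 is ≥ 62.5 and < 82 → Merit

Merit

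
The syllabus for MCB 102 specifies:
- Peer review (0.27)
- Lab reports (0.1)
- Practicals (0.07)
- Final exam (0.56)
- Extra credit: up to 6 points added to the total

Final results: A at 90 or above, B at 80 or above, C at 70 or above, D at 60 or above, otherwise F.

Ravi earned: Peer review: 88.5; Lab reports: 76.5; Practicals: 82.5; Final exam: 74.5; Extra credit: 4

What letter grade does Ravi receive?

B

Weighted total:
  Peer review 88.5 × 0.27 = 23.895
  Lab reports 76.5 × 0.1 = 7.65
  Practicals 82.5 × 0.07 = 5.775
  Final exam 74.5 × 0.56 = 41.72
Sum = 79.04
Extra credit: 79.04 + 4 = 83.04
83.04 is ≥ 80 and < 90 → B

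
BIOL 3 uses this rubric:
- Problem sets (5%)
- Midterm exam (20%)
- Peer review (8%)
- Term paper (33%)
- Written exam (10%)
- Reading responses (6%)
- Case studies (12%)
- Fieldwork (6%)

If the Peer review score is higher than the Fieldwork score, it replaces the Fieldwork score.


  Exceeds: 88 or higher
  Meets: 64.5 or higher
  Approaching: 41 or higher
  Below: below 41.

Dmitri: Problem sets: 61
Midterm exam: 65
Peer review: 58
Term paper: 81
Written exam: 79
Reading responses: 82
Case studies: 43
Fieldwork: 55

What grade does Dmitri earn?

Meets

Peer review (58) > Fieldwork (55), so Fieldwork counts as 58.
Weighted total:
  Problem sets 61 × 0.05 = 3.05
  Midterm exam 65 × 0.2 = 13
  Peer review 58 × 0.08 = 4.64
  Term paper 81 × 0.33 = 26.73
  Written exam 79 × 0.1 = 7.9
  Reading responses 82 × 0.06 = 4.92
  Case studies 43 × 0.12 = 5.16
  Fieldwork 58 × 0.06 = 3.48
Sum = 68.88
68.88 is ≥ 64.5 and < 88 → Meets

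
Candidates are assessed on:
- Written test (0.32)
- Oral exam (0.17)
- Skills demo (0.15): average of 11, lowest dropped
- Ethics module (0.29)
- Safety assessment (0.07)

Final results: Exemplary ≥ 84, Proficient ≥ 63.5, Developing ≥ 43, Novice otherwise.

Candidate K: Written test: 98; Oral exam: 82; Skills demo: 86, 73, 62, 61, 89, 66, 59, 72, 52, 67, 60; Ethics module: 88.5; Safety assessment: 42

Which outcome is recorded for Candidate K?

Exemplary

Skills demo: drop 52 → average of remaining 10 = 695/10 = 69.5
Weighted total:
  Written test 98 × 0.32 = 31.36
  Oral exam 82 × 0.17 = 13.94
  Skills demo 69.5 × 0.15 = 10.425
  Ethics module 88.5 × 0.29 = 25.665
  Safety assessment 42 × 0.07 = 2.94
Sum = 84.33
84.33 ≥ 84 → Exemplary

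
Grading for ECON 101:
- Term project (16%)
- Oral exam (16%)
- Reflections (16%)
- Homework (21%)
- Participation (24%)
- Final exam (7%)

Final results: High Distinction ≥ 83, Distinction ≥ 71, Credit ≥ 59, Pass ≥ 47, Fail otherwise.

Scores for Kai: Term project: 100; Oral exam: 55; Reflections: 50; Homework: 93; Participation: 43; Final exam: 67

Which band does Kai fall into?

Credit

Weighted total:
  Term project 100 × 0.16 = 16
  Oral exam 55 × 0.16 = 8.8
  Reflections 50 × 0.16 = 8
  Homework 93 × 0.21 = 19.53
  Participation 43 × 0.24 = 10.32
  Final exam 67 × 0.07 = 4.69
Sum = 67.34
67.34 is ≥ 59 and < 71 → Credit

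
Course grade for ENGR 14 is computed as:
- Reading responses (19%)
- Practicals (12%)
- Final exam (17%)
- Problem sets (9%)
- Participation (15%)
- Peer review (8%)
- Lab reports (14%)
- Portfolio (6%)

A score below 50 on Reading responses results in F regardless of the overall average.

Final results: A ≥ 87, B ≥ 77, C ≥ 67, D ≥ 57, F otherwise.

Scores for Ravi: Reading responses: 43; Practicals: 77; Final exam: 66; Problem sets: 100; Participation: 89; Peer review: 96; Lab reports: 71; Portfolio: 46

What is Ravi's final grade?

Reading responses score 43 < 50: minimum not met.
Weighted total:
  Reading responses 43 × 0.19 = 8.17
  Practicals 77 × 0.12 = 9.24
  Final exam 66 × 0.17 = 11.22
  Problem sets 100 × 0.09 = 9
  Participation 89 × 0.15 = 13.35
  Peer review 96 × 0.08 = 7.68
  Lab reports 71 × 0.14 = 9.94
  Portfolio 46 × 0.06 = 2.76
Sum = 71.36
Because the Reading responses minimum was not met, the result is F.

F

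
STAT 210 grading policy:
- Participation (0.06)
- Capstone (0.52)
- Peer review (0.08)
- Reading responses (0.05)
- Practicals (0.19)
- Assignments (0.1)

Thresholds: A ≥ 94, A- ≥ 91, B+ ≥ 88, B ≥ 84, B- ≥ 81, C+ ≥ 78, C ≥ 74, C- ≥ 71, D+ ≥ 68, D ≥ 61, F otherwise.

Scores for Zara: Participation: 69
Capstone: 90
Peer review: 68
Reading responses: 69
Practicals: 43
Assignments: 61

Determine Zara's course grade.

Weighted total:
  Participation 69 × 0.06 = 4.14
  Capstone 90 × 0.52 = 46.8
  Peer review 68 × 0.08 = 5.44
  Reading responses 69 × 0.05 = 3.45
  Practicals 43 × 0.19 = 8.17
  Assignments 61 × 0.1 = 6.1
Sum = 74.1
74.1 is ≥ 74 and < 78 → C

C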